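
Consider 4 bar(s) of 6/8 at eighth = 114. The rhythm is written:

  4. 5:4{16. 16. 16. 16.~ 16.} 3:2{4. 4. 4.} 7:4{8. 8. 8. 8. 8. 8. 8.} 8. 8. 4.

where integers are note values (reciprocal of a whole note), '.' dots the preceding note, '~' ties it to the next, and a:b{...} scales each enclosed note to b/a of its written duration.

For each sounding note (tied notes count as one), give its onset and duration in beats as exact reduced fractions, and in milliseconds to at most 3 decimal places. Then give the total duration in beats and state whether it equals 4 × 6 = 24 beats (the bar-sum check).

1) 0.0ms=0b +1578.947ms=3b
2) 1578.947ms=3b +315.789ms=3/5b
3) 1894.737ms=18/5b +315.789ms=3/5b
4) 2210.526ms=21/5b +315.789ms=3/5b
5) 2526.316ms=24/5b +631.579ms=6/5b
6) 3157.895ms=6b +1052.632ms=2b
7) 4210.526ms=8b +1052.632ms=2b
8) 5263.158ms=10b +1052.632ms=2b
9) 6315.789ms=12b +451.128ms=6/7b
10) 6766.917ms=90/7b +451.128ms=6/7b
11) 7218.045ms=96/7b +451.128ms=6/7b
12) 7669.173ms=102/7b +451.128ms=6/7b
13) 8120.301ms=108/7b +451.128ms=6/7b
14) 8571.429ms=114/7b +451.128ms=6/7b
15) 9022.556ms=120/7b +451.128ms=6/7b
16) 9473.684ms=18b +789.474ms=3/2b
17) 10263.158ms=39/2b +789.474ms=3/2b
18) 11052.632ms=21b +1578.947ms=3b
Σ=24b of 24 (114bpm 6/8) — PASS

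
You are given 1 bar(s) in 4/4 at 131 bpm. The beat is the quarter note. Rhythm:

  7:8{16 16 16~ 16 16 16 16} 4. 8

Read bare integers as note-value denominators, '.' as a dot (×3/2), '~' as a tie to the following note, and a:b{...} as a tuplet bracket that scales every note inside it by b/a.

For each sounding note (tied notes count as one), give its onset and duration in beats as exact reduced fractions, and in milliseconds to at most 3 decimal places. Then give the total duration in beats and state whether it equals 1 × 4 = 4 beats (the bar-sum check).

1) 0.0ms=0b +130.862ms=2/7b
2) 130.862ms=2/7b +130.862ms=2/7b
3) 261.723ms=4/7b +261.723ms=4/7b
4) 523.446ms=8/7b +130.862ms=2/7b
5) 654.308ms=10/7b +130.862ms=2/7b
6) 785.169ms=12/7b +130.862ms=2/7b
7) 916.031ms=2b +687.023ms=3/2b
8) 1603.053ms=7/2b +229.008ms=1/2b
Σ=4b of 4 (131bpm 4/4) — PASS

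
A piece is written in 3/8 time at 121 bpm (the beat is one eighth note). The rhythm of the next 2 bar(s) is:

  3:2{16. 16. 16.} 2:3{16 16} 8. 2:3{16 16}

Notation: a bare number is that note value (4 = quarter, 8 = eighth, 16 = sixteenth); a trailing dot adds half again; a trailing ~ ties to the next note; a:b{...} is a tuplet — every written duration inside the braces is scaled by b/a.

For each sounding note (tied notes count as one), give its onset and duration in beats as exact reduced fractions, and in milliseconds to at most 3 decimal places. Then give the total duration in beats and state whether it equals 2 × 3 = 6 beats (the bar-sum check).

1) 0.0ms=0b +247.934ms=1/2b
2) 247.934ms=1/2b +247.934ms=1/2b
3) 495.868ms=1b +247.934ms=1/2b
4) 743.802ms=3/2b +371.901ms=3/4b
5) 1115.702ms=9/4b +371.901ms=3/4b
6) 1487.603ms=3b +743.802ms=3/2b
7) 2231.405ms=9/2b +371.901ms=3/4b
8) 2603.306ms=21/4b +371.901ms=3/4b
Σ=6b of 6 (121bpm 3/8) — PASS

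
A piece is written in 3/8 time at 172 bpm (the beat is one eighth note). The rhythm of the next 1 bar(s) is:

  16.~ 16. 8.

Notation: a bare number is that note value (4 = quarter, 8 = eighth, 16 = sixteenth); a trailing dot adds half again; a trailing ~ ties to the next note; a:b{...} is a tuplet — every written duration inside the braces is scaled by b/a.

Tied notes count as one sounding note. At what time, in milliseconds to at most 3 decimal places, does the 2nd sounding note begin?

note 2 onset = 3/2b = 523.256ms

1. 0.0ms @ 0 + 523.256ms (3/2)
2. 523.256ms @ 3/2 + 523.256ms (3/2)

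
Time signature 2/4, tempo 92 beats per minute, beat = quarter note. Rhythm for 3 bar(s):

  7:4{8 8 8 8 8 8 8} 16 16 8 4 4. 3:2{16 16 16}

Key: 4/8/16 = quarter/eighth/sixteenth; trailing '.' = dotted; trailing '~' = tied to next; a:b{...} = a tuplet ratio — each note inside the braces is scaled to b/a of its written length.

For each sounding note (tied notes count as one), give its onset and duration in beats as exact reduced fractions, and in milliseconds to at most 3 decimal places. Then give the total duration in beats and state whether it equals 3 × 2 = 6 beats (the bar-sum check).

1) 0.0ms=0b +186.335ms=2/7b
2) 186.335ms=2/7b +186.335ms=2/7b
3) 372.671ms=4/7b +186.335ms=2/7b
4) 559.006ms=6/7b +186.335ms=2/7b
5) 745.342ms=8/7b +186.335ms=2/7b
6) 931.677ms=10/7b +186.335ms=2/7b
7) 1118.012ms=12/7b +186.335ms=2/7b
8) 1304.348ms=2b +163.043ms=1/4b
9) 1467.391ms=9/4b +163.043ms=1/4b
10) 1630.435ms=5/2b +326.087ms=1/2b
11) 1956.522ms=3b +652.174ms=1b
12) 2608.696ms=4b +978.261ms=3/2b
13) 3586.957ms=11/2b +108.696ms=1/6b
14) 3695.652ms=17/3b +108.696ms=1/6b
15) 3804.348ms=35/6b +108.696ms=1/6b
Σ=6b of 6 (92bpm 2/4) — PASS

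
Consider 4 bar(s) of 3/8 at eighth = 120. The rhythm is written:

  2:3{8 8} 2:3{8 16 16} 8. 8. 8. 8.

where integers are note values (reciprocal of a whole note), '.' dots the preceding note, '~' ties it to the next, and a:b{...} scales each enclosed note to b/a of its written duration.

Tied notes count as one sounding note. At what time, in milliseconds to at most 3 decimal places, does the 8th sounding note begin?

1. 0.0ms @ 0 + 750.0ms (3/2)
2. 750.0ms @ 3/2 + 750.0ms (3/2)
3. 1500.0ms @ 3 + 750.0ms (3/2)
4. 2250.0ms @ 9/2 + 375.0ms (3/4)
5. 2625.0ms @ 21/4 + 375.0ms (3/4)
6. 3000.0ms @ 6 + 750.0ms (3/2)
7. 3750.0ms @ 15/2 + 750.0ms (3/2)
8. 4500.0ms @ 9 + 750.0ms (3/2)
9. 5250.0ms @ 21/2 + 750.0ms (3/2)

note 8 onset = 9b = 4500.0ms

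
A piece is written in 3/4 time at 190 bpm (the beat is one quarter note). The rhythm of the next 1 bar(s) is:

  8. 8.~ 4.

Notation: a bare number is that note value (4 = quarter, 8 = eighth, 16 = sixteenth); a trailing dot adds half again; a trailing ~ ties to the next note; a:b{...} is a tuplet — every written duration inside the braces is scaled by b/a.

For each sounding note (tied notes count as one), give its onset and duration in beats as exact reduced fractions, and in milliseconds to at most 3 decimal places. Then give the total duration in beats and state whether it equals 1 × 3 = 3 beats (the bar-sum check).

1) 0.0ms=0b +236.842ms=3/4b
2) 236.842ms=3/4b +710.526ms=9/4b
Σ=3b of 3 (190bpm 3/4) — PASS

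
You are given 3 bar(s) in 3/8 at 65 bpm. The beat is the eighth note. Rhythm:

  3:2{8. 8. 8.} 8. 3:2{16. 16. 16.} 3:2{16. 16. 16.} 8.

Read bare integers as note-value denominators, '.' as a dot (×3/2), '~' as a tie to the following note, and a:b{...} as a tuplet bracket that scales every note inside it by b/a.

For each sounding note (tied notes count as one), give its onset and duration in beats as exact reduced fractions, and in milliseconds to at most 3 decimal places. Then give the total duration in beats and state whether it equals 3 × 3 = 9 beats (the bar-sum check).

1) 0.0ms=0b +923.077ms=1b
2) 923.077ms=1b +923.077ms=1b
3) 1846.154ms=2b +923.077ms=1b
4) 2769.231ms=3b +1384.615ms=3/2b
5) 4153.846ms=9/2b +461.538ms=1/2b
6) 4615.385ms=5b +461.538ms=1/2b
7) 5076.923ms=11/2b +461.538ms=1/2b
8) 5538.462ms=6b +461.538ms=1/2b
9) 6000.0ms=13/2b +461.538ms=1/2b
10) 6461.538ms=7b +461.538ms=1/2b
11) 6923.077ms=15/2b +1384.615ms=3/2b
Σ=9b of 9 (65bpm 3/8) — PASS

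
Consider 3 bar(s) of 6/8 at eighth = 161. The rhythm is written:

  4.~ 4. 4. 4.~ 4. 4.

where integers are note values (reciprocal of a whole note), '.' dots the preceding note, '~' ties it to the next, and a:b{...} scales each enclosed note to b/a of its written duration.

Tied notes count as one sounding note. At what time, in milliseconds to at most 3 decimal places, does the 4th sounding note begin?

1. 0.0ms @ 0 + 2236.025ms (6)
2. 2236.025ms @ 6 + 1118.012ms (3)
3. 3354.037ms @ 9 + 2236.025ms (6)
4. 5590.062ms @ 15 + 1118.012ms (3)

note 4 onset = 15b = 5590.062ms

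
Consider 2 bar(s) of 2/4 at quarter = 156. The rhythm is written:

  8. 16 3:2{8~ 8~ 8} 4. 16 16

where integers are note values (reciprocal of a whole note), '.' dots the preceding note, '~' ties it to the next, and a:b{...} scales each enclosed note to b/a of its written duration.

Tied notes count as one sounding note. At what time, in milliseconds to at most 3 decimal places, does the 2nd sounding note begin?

1. 0.0ms @ 0 + 288.462ms (3/4)
2. 288.462ms @ 3/4 + 96.154ms (1/4)
3. 384.615ms @ 1 + 384.615ms (1)
4. 769.231ms @ 2 + 576.923ms (3/2)
5. 1346.154ms @ 7/2 + 96.154ms (1/4)
6. 1442.308ms @ 15/4 + 96.154ms (1/4)

note 2 onset = 3/4b = 288.462ms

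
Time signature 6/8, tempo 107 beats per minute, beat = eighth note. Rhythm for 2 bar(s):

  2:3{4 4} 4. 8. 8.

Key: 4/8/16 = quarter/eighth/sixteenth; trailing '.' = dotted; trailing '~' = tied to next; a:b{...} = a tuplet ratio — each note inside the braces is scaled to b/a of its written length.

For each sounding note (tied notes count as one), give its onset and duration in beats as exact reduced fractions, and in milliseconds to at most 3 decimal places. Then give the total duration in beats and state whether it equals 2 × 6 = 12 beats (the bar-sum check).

1) 0.0ms=0b +1682.243ms=3b
2) 1682.243ms=3b +1682.243ms=3b
3) 3364.486ms=6b +1682.243ms=3b
4) 5046.729ms=9b +841.121ms=3/2b
5) 5887.85ms=21/2b +841.121ms=3/2b
Σ=12b of 12 (107bpm 6/8) — PASS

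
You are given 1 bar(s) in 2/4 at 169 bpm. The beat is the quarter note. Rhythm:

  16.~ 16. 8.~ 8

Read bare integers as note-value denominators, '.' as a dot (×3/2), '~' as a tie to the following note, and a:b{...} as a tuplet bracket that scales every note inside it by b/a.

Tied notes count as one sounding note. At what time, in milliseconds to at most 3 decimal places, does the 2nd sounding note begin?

1. 0.0ms @ 0 + 266.272ms (3/4)
2. 266.272ms @ 3/4 + 443.787ms (5/4)

note 2 onset = 3/4b = 266.272ms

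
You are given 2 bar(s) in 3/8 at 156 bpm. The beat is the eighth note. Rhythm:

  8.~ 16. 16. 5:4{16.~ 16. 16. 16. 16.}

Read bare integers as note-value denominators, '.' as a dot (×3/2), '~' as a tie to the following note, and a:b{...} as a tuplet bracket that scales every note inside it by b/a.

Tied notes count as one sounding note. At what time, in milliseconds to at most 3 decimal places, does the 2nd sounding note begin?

1. 0.0ms @ 0 + 865.385ms (9/4)
2. 865.385ms @ 9/4 + 288.462ms (3/4)
3. 1153.846ms @ 3 + 461.538ms (6/5)
4. 1615.385ms @ 21/5 + 230.769ms (3/5)
5. 1846.154ms @ 24/5 + 230.769ms (3/5)
6. 2076.923ms @ 27/5 + 230.769ms (3/5)

note 2 onset = 9/4b = 865.385ms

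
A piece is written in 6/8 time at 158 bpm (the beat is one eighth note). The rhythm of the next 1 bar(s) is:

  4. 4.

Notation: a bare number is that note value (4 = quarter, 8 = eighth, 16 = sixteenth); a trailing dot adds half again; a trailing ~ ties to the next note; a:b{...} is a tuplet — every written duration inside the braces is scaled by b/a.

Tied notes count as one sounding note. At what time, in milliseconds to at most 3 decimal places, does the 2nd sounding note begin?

note 2 onset = 3b = 1139.241ms

1. 0.0ms @ 0 + 1139.241ms (3)
2. 1139.241ms @ 3 + 1139.241ms (3)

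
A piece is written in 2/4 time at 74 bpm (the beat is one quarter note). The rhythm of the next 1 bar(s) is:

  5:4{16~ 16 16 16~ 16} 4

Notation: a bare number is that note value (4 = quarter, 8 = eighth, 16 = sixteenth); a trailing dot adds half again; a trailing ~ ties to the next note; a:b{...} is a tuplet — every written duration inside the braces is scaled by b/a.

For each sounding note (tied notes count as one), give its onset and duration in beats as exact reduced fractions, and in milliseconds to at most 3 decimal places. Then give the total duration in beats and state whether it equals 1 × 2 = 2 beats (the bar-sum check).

1) 0.0ms=0b +324.324ms=2/5b
2) 324.324ms=2/5b +162.162ms=1/5b
3) 486.486ms=3/5b +324.324ms=2/5b
4) 810.811ms=1b +810.811ms=1b
Σ=2b of 2 (74bpm 2/4) — PASS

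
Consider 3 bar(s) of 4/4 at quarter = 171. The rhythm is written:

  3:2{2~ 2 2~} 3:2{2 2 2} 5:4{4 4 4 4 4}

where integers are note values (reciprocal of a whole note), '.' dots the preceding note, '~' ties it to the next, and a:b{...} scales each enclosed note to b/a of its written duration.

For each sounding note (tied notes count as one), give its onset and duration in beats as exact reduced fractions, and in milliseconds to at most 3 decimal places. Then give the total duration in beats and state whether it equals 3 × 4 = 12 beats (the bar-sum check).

1) 0.0ms=0b +935.673ms=8/3b
2) 935.673ms=8/3b +935.673ms=8/3b
3) 1871.345ms=16/3b +467.836ms=4/3b
4) 2339.181ms=20/3b +467.836ms=4/3b
5) 2807.018ms=8b +280.702ms=4/5b
6) 3087.719ms=44/5b +280.702ms=4/5b
7) 3368.421ms=48/5b +280.702ms=4/5b
8) 3649.123ms=52/5b +280.702ms=4/5b
9) 3929.825ms=56/5b +280.702ms=4/5b
Σ=12b of 12 (171bpm 4/4) — PASS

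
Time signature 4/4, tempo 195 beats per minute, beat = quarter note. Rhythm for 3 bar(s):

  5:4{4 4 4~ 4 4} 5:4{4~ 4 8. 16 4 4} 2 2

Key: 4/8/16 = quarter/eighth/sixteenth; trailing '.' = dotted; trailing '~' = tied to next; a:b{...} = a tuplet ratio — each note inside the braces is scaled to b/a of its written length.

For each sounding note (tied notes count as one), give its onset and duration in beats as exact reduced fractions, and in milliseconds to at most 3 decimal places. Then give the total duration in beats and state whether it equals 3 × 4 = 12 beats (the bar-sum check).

1) 0.0ms=0b +246.154ms=4/5b
2) 246.154ms=4/5b +246.154ms=4/5b
3) 492.308ms=8/5b +492.308ms=8/5b
4) 984.615ms=16/5b +246.154ms=4/5b
5) 1230.769ms=4b +492.308ms=8/5b
6) 1723.077ms=28/5b +184.615ms=3/5b
7) 1907.692ms=31/5b +61.538ms=1/5b
8) 1969.231ms=32/5b +246.154ms=4/5b
9) 2215.385ms=36/5b +246.154ms=4/5b
10) 2461.538ms=8b +615.385ms=2b
11) 3076.923ms=10b +615.385ms=2b
Σ=12b of 12 (195bpm 4/4) — PASS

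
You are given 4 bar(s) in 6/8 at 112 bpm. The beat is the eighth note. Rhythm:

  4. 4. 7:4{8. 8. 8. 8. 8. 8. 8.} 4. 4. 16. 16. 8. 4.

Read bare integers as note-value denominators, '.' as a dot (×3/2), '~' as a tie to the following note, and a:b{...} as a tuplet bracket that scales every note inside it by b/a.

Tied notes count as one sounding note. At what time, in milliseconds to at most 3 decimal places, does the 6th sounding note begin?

1. 0.0ms @ 0 + 1607.143ms (3)
2. 1607.143ms @ 3 + 1607.143ms (3)
3. 3214.286ms @ 6 + 459.184ms (6/7)
4. 3673.469ms @ 48/7 + 459.184ms (6/7)
5. 4132.653ms @ 54/7 + 459.184ms (6/7)
6. 4591.837ms @ 60/7 + 459.184ms (6/7)
7. 5051.02ms @ 66/7 + 459.184ms (6/7)
8. 5510.204ms @ 72/7 + 459.184ms (6/7)
9. 5969.388ms @ 78/7 + 459.184ms (6/7)
10. 6428.571ms @ 12 + 1607.143ms (3)
11. 8035.714ms @ 15 + 1607.143ms (3)
12. 9642.857ms @ 18 + 401.786ms (3/4)
13. 10044.643ms @ 75/4 + 401.786ms (3/4)
14. 10446.429ms @ 39/2 + 803.571ms (3/2)
15. 11250.0ms @ 21 + 1607.143ms (3)

note 6 onset = 60/7b = 4591.837ms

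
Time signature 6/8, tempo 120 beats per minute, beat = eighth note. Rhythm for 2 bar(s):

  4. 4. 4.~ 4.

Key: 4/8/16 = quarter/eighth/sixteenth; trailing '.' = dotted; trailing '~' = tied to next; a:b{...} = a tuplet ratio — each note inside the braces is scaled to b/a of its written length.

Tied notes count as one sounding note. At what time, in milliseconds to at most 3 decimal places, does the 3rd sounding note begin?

note 3 onset = 6b = 3000.0ms

1. 0.0ms @ 0 + 1500.0ms (3)
2. 1500.0ms @ 3 + 1500.0ms (3)
3. 3000.0ms @ 6 + 3000.0ms (6)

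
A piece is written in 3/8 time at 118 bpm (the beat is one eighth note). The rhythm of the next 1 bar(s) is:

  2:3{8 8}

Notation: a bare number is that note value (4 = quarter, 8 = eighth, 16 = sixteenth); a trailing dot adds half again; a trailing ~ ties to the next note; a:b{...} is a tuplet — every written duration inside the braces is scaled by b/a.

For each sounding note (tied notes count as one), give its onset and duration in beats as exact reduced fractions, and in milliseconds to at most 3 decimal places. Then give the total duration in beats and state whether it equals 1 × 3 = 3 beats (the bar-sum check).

1) 0.0ms=0b +762.712ms=3/2b
2) 762.712ms=3/2b +762.712ms=3/2b
Σ=3b of 3 (118bpm 3/8) — PASS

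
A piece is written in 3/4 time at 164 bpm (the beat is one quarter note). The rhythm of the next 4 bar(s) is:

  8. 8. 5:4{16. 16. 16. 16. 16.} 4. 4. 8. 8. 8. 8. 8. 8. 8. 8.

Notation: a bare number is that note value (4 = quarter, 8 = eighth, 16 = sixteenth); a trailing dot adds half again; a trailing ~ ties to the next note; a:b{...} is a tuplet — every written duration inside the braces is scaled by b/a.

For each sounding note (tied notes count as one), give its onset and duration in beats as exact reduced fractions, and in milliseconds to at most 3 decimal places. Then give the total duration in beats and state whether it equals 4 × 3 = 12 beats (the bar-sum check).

1) 0.0ms=0b +274.39ms=3/4b
2) 274.39ms=3/4b +274.39ms=3/4b
3) 548.78ms=3/2b +109.756ms=3/10b
4) 658.537ms=9/5b +109.756ms=3/10b
5) 768.293ms=21/10b +109.756ms=3/10b
6) 878.049ms=12/5b +109.756ms=3/10b
7) 987.805ms=27/10b +109.756ms=3/10b
8) 1097.561ms=3b +548.78ms=3/2b
9) 1646.341ms=9/2b +548.78ms=3/2b
10) 2195.122ms=6b +274.39ms=3/4b
11) 2469.512ms=27/4b +274.39ms=3/4b
12) 2743.902ms=15/2b +274.39ms=3/4b
13) 3018.293ms=33/4b +274.39ms=3/4b
14) 3292.683ms=9b +274.39ms=3/4b
15) 3567.073ms=39/4b +274.39ms=3/4b
16) 3841.463ms=21/2b +274.39ms=3/4b
17) 4115.854ms=45/4b +274.39ms=3/4b
Σ=12b of 12 (164bpm 3/4) — PASS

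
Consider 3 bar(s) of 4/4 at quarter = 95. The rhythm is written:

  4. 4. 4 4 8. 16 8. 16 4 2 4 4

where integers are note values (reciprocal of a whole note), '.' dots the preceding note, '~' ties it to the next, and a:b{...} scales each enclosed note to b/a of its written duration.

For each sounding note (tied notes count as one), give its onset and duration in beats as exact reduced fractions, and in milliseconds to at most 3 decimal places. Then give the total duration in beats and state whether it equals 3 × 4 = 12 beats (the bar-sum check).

1) 0.0ms=0b +947.368ms=3/2b
2) 947.368ms=3/2b +947.368ms=3/2b
3) 1894.737ms=3b +631.579ms=1b
4) 2526.316ms=4b +631.579ms=1b
5) 3157.895ms=5b +473.684ms=3/4b
6) 3631.579ms=23/4b +157.895ms=1/4b
7) 3789.474ms=6b +473.684ms=3/4b
8) 4263.158ms=27/4b +157.895ms=1/4b
9) 4421.053ms=7b +631.579ms=1b
10) 5052.632ms=8b +1263.158ms=2b
11) 6315.789ms=10b +631.579ms=1b
12) 6947.368ms=11b +631.579ms=1b
Σ=12b of 12 (95bpm 4/4) — PASS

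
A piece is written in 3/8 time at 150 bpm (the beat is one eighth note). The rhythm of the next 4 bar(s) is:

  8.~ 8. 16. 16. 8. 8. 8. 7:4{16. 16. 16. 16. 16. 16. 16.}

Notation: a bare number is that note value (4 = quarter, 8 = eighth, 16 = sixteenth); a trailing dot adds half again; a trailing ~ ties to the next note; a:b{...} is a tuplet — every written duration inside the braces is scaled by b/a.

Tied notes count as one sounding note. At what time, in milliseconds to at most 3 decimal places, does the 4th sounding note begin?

1. 0.0ms @ 0 + 1200.0ms (3)
2. 1200.0ms @ 3 + 300.0ms (3/4)
3. 1500.0ms @ 15/4 + 300.0ms (3/4)
4. 1800.0ms @ 9/2 + 600.0ms (3/2)
5. 2400.0ms @ 6 + 600.0ms (3/2)
6. 3000.0ms @ 15/2 + 600.0ms (3/2)
7. 3600.0ms @ 9 + 171.429ms (3/7)
8. 3771.429ms @ 66/7 + 171.429ms (3/7)
9. 3942.857ms @ 69/7 + 171.429ms (3/7)
10. 4114.286ms @ 72/7 + 171.429ms (3/7)
11. 4285.714ms @ 75/7 + 171.429ms (3/7)
12. 4457.143ms @ 78/7 + 171.429ms (3/7)
13. 4628.571ms @ 81/7 + 171.429ms (3/7)

note 4 onset = 9/2b = 1800.0ms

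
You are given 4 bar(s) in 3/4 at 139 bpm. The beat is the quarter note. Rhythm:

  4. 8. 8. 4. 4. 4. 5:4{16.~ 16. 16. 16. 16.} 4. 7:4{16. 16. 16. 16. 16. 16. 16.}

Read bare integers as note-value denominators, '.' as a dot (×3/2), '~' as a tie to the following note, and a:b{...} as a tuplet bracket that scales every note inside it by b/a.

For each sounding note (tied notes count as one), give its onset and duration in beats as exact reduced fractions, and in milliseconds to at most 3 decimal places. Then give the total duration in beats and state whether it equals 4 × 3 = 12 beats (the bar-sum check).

1) 0.0ms=0b +647.482ms=3/2b
2) 647.482ms=3/2b +323.741ms=3/4b
3) 971.223ms=9/4b +323.741ms=3/4b
4) 1294.964ms=3b +647.482ms=3/2b
5) 1942.446ms=9/2b +647.482ms=3/2b
6) 2589.928ms=6b +647.482ms=3/2b
7) 3237.41ms=15/2b +258.993ms=3/5b
8) 3496.403ms=81/10b +129.496ms=3/10b
9) 3625.899ms=42/5b +129.496ms=3/10b
10) 3755.396ms=87/10b +129.496ms=3/10b
11) 3884.892ms=9b +647.482ms=3/2b
12) 4532.374ms=21/2b +92.497ms=3/14b
13) 4624.872ms=75/7b +92.497ms=3/14b
14) 4717.369ms=153/14b +92.497ms=3/14b
15) 4809.866ms=78/7b +92.497ms=3/14b
16) 4902.364ms=159/14b +92.497ms=3/14b
17) 4994.861ms=81/7b +92.497ms=3/14b
18) 5087.359ms=165/14b +92.497ms=3/14b
Σ=12b of 12 (139bpm 3/4) — PASS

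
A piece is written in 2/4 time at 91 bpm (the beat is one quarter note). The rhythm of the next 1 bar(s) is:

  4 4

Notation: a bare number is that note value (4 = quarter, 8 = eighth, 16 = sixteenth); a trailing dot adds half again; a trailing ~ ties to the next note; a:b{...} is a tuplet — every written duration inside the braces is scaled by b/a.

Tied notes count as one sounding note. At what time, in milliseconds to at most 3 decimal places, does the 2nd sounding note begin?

note 2 onset = 1b = 659.341ms

1. 0.0ms @ 0 + 659.341ms (1)
2. 659.341ms @ 1 + 659.341ms (1)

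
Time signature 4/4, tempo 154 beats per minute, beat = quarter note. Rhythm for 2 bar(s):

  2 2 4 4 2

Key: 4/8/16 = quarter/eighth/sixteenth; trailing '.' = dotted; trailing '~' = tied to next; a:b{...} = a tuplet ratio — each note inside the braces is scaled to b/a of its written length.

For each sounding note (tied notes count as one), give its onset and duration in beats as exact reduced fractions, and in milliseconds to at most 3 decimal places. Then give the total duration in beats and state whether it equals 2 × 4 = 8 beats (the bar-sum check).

1) 0.0ms=0b +779.221ms=2b
2) 779.221ms=2b +779.221ms=2b
3) 1558.442ms=4b +389.61ms=1b
4) 1948.052ms=5b +389.61ms=1b
5) 2337.662ms=6b +779.221ms=2b
Σ=8b of 8 (154bpm 4/4) — PASS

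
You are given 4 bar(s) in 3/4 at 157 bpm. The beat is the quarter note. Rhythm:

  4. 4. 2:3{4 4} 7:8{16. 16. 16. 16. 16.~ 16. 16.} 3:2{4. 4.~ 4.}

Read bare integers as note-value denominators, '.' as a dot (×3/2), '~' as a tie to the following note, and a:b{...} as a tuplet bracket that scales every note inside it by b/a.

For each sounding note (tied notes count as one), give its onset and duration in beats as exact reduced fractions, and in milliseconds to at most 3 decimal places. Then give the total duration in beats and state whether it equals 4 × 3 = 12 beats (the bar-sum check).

1) 0.0ms=0b +573.248ms=3/2b
2) 573.248ms=3/2b +573.248ms=3/2b
3) 1146.497ms=3b +573.248ms=3/2b
4) 1719.745ms=9/2b +573.248ms=3/2b
5) 2292.994ms=6b +163.785ms=3/7b
6) 2456.779ms=45/7b +163.785ms=3/7b
7) 2620.564ms=48/7b +163.785ms=3/7b
8) 2784.349ms=51/7b +163.785ms=3/7b
9) 2948.135ms=54/7b +327.571ms=6/7b
10) 3275.705ms=60/7b +163.785ms=3/7b
11) 3439.49ms=9b +382.166ms=1b
12) 3821.656ms=10b +764.331ms=2b
Σ=12b of 12 (157bpm 3/4) — PASS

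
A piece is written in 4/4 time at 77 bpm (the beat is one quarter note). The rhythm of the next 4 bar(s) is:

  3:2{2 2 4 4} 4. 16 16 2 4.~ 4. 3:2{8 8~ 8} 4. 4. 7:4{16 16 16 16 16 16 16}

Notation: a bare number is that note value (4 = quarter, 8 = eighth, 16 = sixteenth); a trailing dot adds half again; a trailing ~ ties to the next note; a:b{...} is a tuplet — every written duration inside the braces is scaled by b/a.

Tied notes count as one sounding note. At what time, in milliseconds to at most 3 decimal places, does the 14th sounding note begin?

1. 0.0ms @ 0 + 1038.961ms (4/3)
2. 1038.961ms @ 4/3 + 1038.961ms (4/3)
3. 2077.922ms @ 8/3 + 519.481ms (2/3)
4. 2597.403ms @ 10/3 + 519.481ms (2/3)
5. 3116.883ms @ 4 + 1168.831ms (3/2)
6. 4285.714ms @ 11/2 + 194.805ms (1/4)
7. 4480.519ms @ 23/4 + 194.805ms (1/4)
8. 4675.325ms @ 6 + 1558.442ms (2)
9. 6233.766ms @ 8 + 2337.662ms (3)
10. 8571.429ms @ 11 + 259.74ms (1/3)
11. 8831.169ms @ 34/3 + 519.481ms (2/3)
12. 9350.649ms @ 12 + 1168.831ms (3/2)
13. 10519.481ms @ 27/2 + 1168.831ms (3/2)
14. 11688.312ms @ 15 + 111.317ms (1/7)
15. 11799.629ms @ 106/7 + 111.317ms (1/7)
16. 11910.946ms @ 107/7 + 111.317ms (1/7)
17. 12022.263ms @ 108/7 + 111.317ms (1/7)
18. 12133.581ms @ 109/7 + 111.317ms (1/7)
19. 12244.898ms @ 110/7 + 111.317ms (1/7)
20. 12356.215ms @ 111/7 + 111.317ms (1/7)

note 14 onset = 15b = 11688.312ms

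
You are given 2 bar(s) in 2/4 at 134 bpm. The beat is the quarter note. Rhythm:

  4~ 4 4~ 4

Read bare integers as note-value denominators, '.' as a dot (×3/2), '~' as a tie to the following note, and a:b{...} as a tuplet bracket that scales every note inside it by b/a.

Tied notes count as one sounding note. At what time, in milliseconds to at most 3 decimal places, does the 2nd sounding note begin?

1. 0.0ms @ 0 + 895.522ms (2)
2. 895.522ms @ 2 + 895.522ms (2)

note 2 onset = 2b = 895.522ms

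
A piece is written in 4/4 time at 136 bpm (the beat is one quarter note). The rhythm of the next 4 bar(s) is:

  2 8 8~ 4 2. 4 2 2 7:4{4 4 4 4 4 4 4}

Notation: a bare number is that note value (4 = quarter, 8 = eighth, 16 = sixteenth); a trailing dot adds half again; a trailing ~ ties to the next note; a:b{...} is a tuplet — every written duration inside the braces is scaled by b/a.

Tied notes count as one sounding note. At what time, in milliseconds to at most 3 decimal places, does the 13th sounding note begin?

note 13 onset = 104/7b = 6554.622ms

1. 0.0ms @ 0 + 882.353ms (2)
2. 882.353ms @ 2 + 220.588ms (1/2)
3. 1102.941ms @ 5/2 + 661.765ms (3/2)
4. 1764.706ms @ 4 + 1323.529ms (3)
5. 3088.235ms @ 7 + 441.176ms (1)
6. 3529.412ms @ 8 + 882.353ms (2)
7. 4411.765ms @ 10 + 882.353ms (2)
8. 5294.118ms @ 12 + 252.101ms (4/7)
9. 5546.218ms @ 88/7 + 252.101ms (4/7)
10. 5798.319ms @ 92/7 + 252.101ms (4/7)
11. 6050.42ms @ 96/7 + 252.101ms (4/7)
12. 6302.521ms @ 100/7 + 252.101ms (4/7)
13. 6554.622ms @ 104/7 + 252.101ms (4/7)
14. 6806.723ms @ 108/7 + 252.101ms (4/7)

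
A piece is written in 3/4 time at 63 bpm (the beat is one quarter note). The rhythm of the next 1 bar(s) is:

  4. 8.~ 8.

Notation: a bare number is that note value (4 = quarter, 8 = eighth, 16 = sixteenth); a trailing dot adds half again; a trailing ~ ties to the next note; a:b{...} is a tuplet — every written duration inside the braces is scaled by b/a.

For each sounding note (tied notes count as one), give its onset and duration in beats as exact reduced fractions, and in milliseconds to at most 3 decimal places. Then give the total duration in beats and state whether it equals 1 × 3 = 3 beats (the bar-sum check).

1) 0.0ms=0b +1428.571ms=3/2b
2) 1428.571ms=3/2b +1428.571ms=3/2b
Σ=3b of 3 (63bpm 3/4) — PASS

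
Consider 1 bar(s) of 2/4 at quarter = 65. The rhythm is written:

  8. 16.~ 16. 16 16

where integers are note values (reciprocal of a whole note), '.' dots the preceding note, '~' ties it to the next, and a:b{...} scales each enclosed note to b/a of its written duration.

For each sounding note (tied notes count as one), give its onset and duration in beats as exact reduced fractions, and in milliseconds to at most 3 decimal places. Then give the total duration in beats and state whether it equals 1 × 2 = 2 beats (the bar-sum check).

1) 0.0ms=0b +692.308ms=3/4b
2) 692.308ms=3/4b +692.308ms=3/4b
3) 1384.615ms=3/2b +230.769ms=1/4b
4) 1615.385ms=7/4b +230.769ms=1/4b
Σ=2b of 2 (65bpm 2/4) — PASS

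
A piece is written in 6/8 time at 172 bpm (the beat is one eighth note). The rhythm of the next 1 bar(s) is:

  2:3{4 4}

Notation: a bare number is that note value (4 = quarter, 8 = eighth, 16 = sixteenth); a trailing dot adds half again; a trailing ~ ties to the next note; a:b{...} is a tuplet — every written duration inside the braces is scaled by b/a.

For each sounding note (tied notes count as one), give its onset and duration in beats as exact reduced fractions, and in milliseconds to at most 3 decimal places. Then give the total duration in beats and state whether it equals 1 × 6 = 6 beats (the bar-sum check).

1) 0.0ms=0b +1046.512ms=3b
2) 1046.512ms=3b +1046.512ms=3b
Σ=6b of 6 (172bpm 6/8) — PASS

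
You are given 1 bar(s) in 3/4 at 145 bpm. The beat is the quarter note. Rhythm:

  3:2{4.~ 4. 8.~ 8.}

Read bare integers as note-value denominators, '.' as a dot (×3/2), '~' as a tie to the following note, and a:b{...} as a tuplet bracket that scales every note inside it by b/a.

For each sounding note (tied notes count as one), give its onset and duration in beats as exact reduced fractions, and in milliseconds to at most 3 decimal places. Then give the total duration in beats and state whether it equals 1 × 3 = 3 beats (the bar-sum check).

1) 0.0ms=0b +827.586ms=2b
2) 827.586ms=2b +413.793ms=1b
Σ=3b of 3 (145bpm 3/4) — PASS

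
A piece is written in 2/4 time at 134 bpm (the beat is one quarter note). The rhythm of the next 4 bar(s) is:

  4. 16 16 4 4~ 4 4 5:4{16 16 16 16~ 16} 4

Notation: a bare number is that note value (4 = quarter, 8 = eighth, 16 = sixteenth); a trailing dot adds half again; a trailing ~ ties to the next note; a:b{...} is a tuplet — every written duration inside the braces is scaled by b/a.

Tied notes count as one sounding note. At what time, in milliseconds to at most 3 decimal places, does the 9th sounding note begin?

1. 0.0ms @ 0 + 671.642ms (3/2)
2. 671.642ms @ 3/2 + 111.94ms (1/4)
3. 783.582ms @ 7/4 + 111.94ms (1/4)
4. 895.522ms @ 2 + 447.761ms (1)
5. 1343.284ms @ 3 + 895.522ms (2)
6. 2238.806ms @ 5 + 447.761ms (1)
7. 2686.567ms @ 6 + 89.552ms (1/5)
8. 2776.119ms @ 31/5 + 89.552ms (1/5)
9. 2865.672ms @ 32/5 + 89.552ms (1/5)
10. 2955.224ms @ 33/5 + 179.104ms (2/5)
11. 3134.328ms @ 7 + 447.761ms (1)

note 9 onset = 32/5b = 2865.672ms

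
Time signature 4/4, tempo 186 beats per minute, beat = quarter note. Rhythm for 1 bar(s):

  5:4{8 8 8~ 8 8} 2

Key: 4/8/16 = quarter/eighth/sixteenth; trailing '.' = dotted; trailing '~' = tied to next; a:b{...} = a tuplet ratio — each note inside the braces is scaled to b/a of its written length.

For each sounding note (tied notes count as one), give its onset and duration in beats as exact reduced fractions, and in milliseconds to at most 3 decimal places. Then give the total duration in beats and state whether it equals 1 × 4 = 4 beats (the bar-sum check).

1) 0.0ms=0b +129.032ms=2/5b
2) 129.032ms=2/5b +129.032ms=2/5b
3) 258.065ms=4/5b +258.065ms=4/5b
4) 516.129ms=8/5b +129.032ms=2/5b
5) 645.161ms=2b +645.161ms=2b
Σ=4b of 4 (186bpm 4/4) — PASS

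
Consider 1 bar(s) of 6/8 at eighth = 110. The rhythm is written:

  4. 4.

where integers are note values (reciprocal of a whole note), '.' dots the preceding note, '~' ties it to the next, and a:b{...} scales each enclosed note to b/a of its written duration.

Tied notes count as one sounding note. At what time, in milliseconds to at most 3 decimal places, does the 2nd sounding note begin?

1. 0.0ms @ 0 + 1636.364ms (3)
2. 1636.364ms @ 3 + 1636.364ms (3)

note 2 onset = 3b = 1636.364ms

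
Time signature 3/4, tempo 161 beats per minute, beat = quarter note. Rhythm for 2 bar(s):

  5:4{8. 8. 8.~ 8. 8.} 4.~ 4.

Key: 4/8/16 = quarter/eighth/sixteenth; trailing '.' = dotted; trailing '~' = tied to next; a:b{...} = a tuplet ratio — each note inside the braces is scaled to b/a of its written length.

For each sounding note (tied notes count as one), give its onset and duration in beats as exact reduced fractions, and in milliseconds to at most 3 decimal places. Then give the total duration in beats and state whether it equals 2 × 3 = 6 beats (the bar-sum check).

1) 0.0ms=0b +223.602ms=3/5b
2) 223.602ms=3/5b +223.602ms=3/5b
3) 447.205ms=6/5b +447.205ms=6/5b
4) 894.41ms=12/5b +223.602ms=3/5b
5) 1118.012ms=3b +1118.012ms=3b
Σ=6b of 6 (161bpm 3/4) — PASS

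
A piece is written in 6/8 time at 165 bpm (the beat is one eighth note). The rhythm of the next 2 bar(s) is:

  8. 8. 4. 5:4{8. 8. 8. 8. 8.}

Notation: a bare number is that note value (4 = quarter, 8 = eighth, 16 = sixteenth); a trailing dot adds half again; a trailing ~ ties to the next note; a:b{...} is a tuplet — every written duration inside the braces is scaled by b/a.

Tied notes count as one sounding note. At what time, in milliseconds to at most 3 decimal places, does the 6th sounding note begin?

note 6 onset = 42/5b = 3054.545ms

1. 0.0ms @ 0 + 545.455ms (3/2)
2. 545.455ms @ 3/2 + 545.455ms (3/2)
3. 1090.909ms @ 3 + 1090.909ms (3)
4. 2181.818ms @ 6 + 436.364ms (6/5)
5. 2618.182ms @ 36/5 + 436.364ms (6/5)
6. 3054.545ms @ 42/5 + 436.364ms (6/5)
7. 3490.909ms @ 48/5 + 436.364ms (6/5)
8. 3927.273ms @ 54/5 + 436.364ms (6/5)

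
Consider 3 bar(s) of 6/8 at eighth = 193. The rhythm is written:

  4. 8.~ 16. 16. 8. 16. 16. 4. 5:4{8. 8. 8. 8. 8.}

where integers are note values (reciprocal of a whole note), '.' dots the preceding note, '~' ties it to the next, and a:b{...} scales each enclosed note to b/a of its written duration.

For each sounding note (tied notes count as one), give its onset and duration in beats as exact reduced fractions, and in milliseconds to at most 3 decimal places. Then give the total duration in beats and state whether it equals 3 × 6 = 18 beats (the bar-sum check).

1) 0.0ms=0b +932.642ms=3b
2) 932.642ms=3b +699.482ms=9/4b
3) 1632.124ms=21/4b +233.161ms=3/4b
4) 1865.285ms=6b +466.321ms=3/2b
5) 2331.606ms=15/2b +233.161ms=3/4b
6) 2564.767ms=33/4b +233.161ms=3/4b
7) 2797.927ms=9b +932.642ms=3b
8) 3730.57ms=12b +373.057ms=6/5b
9) 4103.627ms=66/5b +373.057ms=6/5b
10) 4476.684ms=72/5b +373.057ms=6/5b
11) 4849.741ms=78/5b +373.057ms=6/5b
12) 5222.798ms=84/5b +373.057ms=6/5b
Σ=18b of 18 (193bpm 6/8) — PASS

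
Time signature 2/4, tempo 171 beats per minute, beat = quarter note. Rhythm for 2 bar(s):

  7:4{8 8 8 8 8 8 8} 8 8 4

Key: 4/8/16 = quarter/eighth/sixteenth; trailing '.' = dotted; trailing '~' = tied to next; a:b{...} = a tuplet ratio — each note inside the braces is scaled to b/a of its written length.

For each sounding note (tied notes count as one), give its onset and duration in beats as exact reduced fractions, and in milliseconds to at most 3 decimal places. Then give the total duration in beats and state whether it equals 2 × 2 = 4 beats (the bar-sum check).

1) 0.0ms=0b +100.251ms=2/7b
2) 100.251ms=2/7b +100.251ms=2/7b
3) 200.501ms=4/7b +100.251ms=2/7b
4) 300.752ms=6/7b +100.251ms=2/7b
5) 401.003ms=8/7b +100.251ms=2/7b
6) 501.253ms=10/7b +100.251ms=2/7b
7) 601.504ms=12/7b +100.251ms=2/7b
8) 701.754ms=2b +175.439ms=1/2b
9) 877.193ms=5/2b +175.439ms=1/2b
10) 1052.632ms=3b +350.877ms=1b
Σ=4b of 4 (171bpm 2/4) — PASS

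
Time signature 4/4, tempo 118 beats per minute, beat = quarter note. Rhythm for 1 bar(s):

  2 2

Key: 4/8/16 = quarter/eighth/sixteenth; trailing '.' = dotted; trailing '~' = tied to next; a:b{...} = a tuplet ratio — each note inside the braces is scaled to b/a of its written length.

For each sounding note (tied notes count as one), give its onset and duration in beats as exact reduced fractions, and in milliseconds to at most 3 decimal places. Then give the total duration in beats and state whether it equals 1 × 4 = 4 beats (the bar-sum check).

1) 0.0ms=0b +1016.949ms=2b
2) 1016.949ms=2b +1016.949ms=2b
Σ=4b of 4 (118bpm 4/4) — PASS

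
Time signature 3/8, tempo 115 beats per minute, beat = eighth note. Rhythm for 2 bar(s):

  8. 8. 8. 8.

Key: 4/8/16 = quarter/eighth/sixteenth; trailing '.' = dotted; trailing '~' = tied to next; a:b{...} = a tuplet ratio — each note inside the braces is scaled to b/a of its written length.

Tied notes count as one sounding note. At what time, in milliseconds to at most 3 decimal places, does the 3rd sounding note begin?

1. 0.0ms @ 0 + 782.609ms (3/2)
2. 782.609ms @ 3/2 + 782.609ms (3/2)
3. 1565.217ms @ 3 + 782.609ms (3/2)
4. 2347.826ms @ 9/2 + 782.609ms (3/2)

note 3 onset = 3b = 1565.217ms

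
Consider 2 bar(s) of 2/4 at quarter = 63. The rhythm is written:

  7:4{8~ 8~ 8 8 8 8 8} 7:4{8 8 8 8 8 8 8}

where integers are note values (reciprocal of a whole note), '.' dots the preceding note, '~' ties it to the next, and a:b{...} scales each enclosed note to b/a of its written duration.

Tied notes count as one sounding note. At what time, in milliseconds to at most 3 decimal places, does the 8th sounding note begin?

1. 0.0ms @ 0 + 816.327ms (6/7)
2. 816.327ms @ 6/7 + 272.109ms (2/7)
3. 1088.435ms @ 8/7 + 272.109ms (2/7)
4. 1360.544ms @ 10/7 + 272.109ms (2/7)
5. 1632.653ms @ 12/7 + 272.109ms (2/7)
6. 1904.762ms @ 2 + 272.109ms (2/7)
7. 2176.871ms @ 16/7 + 272.109ms (2/7)
8. 2448.98ms @ 18/7 + 272.109ms (2/7)
9. 2721.088ms @ 20/7 + 272.109ms (2/7)
10. 2993.197ms @ 22/7 + 272.109ms (2/7)
11. 3265.306ms @ 24/7 + 272.109ms (2/7)
12. 3537.415ms @ 26/7 + 272.109ms (2/7)

note 8 onset = 18/7b = 2448.98ms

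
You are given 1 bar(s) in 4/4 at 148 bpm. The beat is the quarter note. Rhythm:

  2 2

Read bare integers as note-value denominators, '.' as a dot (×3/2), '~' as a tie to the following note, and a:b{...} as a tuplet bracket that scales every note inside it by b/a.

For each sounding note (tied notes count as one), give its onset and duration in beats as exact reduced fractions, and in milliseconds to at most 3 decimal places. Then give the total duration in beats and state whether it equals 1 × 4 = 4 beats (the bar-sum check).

1) 0.0ms=0b +810.811ms=2b
2) 810.811ms=2b +810.811ms=2b
Σ=4b of 4 (148bpm 4/4) — PASS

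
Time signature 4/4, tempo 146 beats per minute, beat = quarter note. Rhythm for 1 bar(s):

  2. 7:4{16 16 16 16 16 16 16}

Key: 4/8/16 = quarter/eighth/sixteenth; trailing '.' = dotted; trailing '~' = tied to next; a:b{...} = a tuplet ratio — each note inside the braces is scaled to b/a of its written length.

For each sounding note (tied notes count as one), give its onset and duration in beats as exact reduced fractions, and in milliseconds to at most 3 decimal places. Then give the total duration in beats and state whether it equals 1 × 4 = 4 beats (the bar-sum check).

1) 0.0ms=0b +1232.877ms=3b
2) 1232.877ms=3b +58.708ms=1/7b
3) 1291.585ms=22/7b +58.708ms=1/7b
4) 1350.294ms=23/7b +58.708ms=1/7b
5) 1409.002ms=24/7b +58.708ms=1/7b
6) 1467.71ms=25/7b +58.708ms=1/7b
7) 1526.419ms=26/7b +58.708ms=1/7b
8) 1585.127ms=27/7b +58.708ms=1/7b
Σ=4b of 4 (146bpm 4/4) — PASS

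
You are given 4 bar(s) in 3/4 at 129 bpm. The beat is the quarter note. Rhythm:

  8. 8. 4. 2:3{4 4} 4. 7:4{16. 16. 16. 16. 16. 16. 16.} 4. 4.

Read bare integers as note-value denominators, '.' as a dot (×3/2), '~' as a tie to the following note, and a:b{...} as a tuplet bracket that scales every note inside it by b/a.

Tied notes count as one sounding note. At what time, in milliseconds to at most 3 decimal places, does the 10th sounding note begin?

1. 0.0ms @ 0 + 348.837ms (3/4)
2. 348.837ms @ 3/4 + 348.837ms (3/4)
3. 697.674ms @ 3/2 + 697.674ms (3/2)
4. 1395.349ms @ 3 + 697.674ms (3/2)
5. 2093.023ms @ 9/2 + 697.674ms (3/2)
6. 2790.698ms @ 6 + 697.674ms (3/2)
7. 3488.372ms @ 15/2 + 99.668ms (3/14)
8. 3588.04ms @ 54/7 + 99.668ms (3/14)
9. 3687.708ms @ 111/14 + 99.668ms (3/14)
10. 3787.375ms @ 57/7 + 99.668ms (3/14)
11. 3887.043ms @ 117/14 + 99.668ms (3/14)
12. 3986.711ms @ 60/7 + 99.668ms (3/14)
13. 4086.379ms @ 123/14 + 99.668ms (3/14)
14. 4186.047ms @ 9 + 697.674ms (3/2)
15. 4883.721ms @ 21/2 + 697.674ms (3/2)

note 10 onset = 57/7b = 3787.375ms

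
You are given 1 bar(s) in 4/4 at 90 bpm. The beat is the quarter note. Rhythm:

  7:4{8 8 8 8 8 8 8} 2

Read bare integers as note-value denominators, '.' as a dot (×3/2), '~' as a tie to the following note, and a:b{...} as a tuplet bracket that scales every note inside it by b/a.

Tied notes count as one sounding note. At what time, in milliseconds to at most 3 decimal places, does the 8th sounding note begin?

1. 0.0ms @ 0 + 190.476ms (2/7)
2. 190.476ms @ 2/7 + 190.476ms (2/7)
3. 380.952ms @ 4/7 + 190.476ms (2/7)
4. 571.429ms @ 6/7 + 190.476ms (2/7)
5. 761.905ms @ 8/7 + 190.476ms (2/7)
6. 952.381ms @ 10/7 + 190.476ms (2/7)
7. 1142.857ms @ 12/7 + 190.476ms (2/7)
8. 1333.333ms @ 2 + 1333.333ms (2)

note 8 onset = 2b = 1333.333ms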